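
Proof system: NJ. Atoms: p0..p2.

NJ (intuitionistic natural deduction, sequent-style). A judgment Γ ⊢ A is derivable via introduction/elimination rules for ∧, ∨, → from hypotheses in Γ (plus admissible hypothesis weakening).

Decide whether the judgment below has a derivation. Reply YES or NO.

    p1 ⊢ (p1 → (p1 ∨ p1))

Proof tree:
[→I] p1 ⊢ (p1 → (p1 ∨ p1))
  [∨I₁] p1, p1 ⊢ (p1 ∨ p1)
    [Wk] p1, p1 ⊢ p1
      [Ax] p1 ⊢ p1

Result: YES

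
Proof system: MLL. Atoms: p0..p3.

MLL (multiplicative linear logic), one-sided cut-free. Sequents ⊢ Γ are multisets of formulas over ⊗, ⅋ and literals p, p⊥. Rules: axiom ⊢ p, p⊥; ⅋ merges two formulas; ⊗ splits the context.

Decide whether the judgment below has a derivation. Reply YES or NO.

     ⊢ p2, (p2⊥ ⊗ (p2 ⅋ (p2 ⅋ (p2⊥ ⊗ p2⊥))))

Derivation (root first):
[⊗]  ⊢ p2, (p2⊥ ⊗ (p2 ⅋ (p2 ⅋ (p2⊥ ⊗ p2⊥))))
  [Ax]  ⊢ p2, p2⊥
  [⅋]  ⊢ (p2 ⅋ (p2 ⅋ (p2⊥ ⊗ p2⊥)))
    [⅋]  ⊢ p2, (p2 ⅋ (p2⊥ ⊗ p2⊥))
      [⊗]  ⊢ p2, p2, (p2⊥ ⊗ p2⊥)
        [Ax]  ⊢ p2, p2⊥
        [Ax]  ⊢ p2, p2⊥

Result: YES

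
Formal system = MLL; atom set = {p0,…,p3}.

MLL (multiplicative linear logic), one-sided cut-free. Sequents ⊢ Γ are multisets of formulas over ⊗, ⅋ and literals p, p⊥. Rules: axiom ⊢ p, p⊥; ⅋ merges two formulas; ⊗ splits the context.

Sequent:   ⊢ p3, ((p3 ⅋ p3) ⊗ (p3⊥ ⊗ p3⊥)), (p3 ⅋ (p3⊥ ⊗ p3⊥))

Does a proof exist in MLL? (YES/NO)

Derivation trace:
[⅋]  ⊢ p3, ((p3 ⅋ p3) ⊗ (p3⊥ ⊗ p3⊥)), (p3 ⅋ (p3⊥ ⊗ p3⊥))
  [⊗]  ⊢ (p3⊥ ⊗ p3⊥), p3, p3, ((p3 ⅋ p3) ⊗ (p3⊥ ⊗ p3⊥))
    [⅋]  ⊢ (p3⊥ ⊗ p3⊥), (p3 ⅋ p3)
      [⊗]  ⊢ p3, p3, (p3⊥ ⊗ p3⊥)
        [Ax]  ⊢ p3, p3⊥
        [Ax]  ⊢ p3, p3⊥
    [⊗]  ⊢ p3, p3, (p3⊥ ⊗ p3⊥)
      [Ax]  ⊢ p3, p3⊥
      [Ax]  ⊢ p3, p3⊥

Result: YES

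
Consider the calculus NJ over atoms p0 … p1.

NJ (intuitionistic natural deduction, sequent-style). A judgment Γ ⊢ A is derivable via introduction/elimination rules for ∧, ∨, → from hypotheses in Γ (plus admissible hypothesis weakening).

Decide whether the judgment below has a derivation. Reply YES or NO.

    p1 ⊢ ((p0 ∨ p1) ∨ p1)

Proof tree:
[∨I₁] p1 ⊢ ((p0 ∨ p1) ∨ p1)
  [∨I₂] p1 ⊢ (p0 ∨ p1)
    [Ax] p1 ⊢ p1

Result: YES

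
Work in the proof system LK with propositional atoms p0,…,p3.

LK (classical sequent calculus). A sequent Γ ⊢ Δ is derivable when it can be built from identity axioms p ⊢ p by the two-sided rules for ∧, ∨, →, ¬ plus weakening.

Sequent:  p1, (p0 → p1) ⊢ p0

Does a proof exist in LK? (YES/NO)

Search for a countermodel by truth-table:
  v=0000: Γ:[p1=F, (p0 → p1)=T] Δ:[p0=F] refutes=False
  v=0001: Γ:[p1=F, (p0 → p1)=T] Δ:[p0=F] refutes=False
  v=0010: Γ:[p1=F, (p0 → p1)=T] Δ:[p0=F] refutes=False
  v=0011: Γ:[p1=F, (p0 → p1)=T] Δ:[p0=F] refutes=False
  v=0100: Γ:[p1=T, (p0 → p1)=T] Δ:[p0=F] refutes=True  ← countermodel

Result: NO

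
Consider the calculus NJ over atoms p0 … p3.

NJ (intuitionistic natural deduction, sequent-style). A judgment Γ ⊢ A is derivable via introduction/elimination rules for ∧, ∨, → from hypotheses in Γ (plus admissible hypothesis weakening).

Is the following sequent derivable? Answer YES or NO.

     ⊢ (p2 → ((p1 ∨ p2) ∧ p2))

Derivation trace:
[→I]  ⊢ (p2 → ((p1 ∨ p2) ∧ p2))
  [∧I] p2 ⊢ ((p1 ∨ p2) ∧ p2)
    [∨I₂] p2 ⊢ (p1 ∨ p2)
      [Ax] p2 ⊢ p2
    [Ax] p2 ⊢ p2

Result: YES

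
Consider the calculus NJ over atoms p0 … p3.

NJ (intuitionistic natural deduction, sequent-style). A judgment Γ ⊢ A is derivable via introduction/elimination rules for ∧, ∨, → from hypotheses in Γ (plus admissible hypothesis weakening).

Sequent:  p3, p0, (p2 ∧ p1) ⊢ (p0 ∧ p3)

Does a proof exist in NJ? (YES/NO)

Proof tree:
[Wk] p3, p0, (p2 ∧ p1) ⊢ (p0 ∧ p3)
  [∧I] p3, p0 ⊢ (p0 ∧ p3)
    [Ax] p0 ⊢ p0
    [Ax] p3 ⊢ p3

Result: YES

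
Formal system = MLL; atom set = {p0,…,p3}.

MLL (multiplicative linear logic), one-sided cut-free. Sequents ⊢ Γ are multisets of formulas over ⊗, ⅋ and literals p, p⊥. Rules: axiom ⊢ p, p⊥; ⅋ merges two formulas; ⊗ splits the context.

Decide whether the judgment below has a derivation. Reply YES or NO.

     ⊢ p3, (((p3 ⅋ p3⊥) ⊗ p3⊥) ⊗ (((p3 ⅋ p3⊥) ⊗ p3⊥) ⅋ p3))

Derivation (root first):
[⊗]  ⊢ p3, (((p3 ⅋ p3⊥) ⊗ p3⊥) ⊗ (((p3 ⅋ p3⊥) ⊗ p3⊥) ⅋ p3))
  [⊗]  ⊢ p3, ((p3 ⅋ p3⊥) ⊗ p3⊥)
    [⅋]  ⊢ (p3 ⅋ p3⊥)
      [Ax]  ⊢ p3, p3⊥
    [Ax]  ⊢ p3, p3⊥
  [⅋]  ⊢ (((p3 ⅋ p3⊥) ⊗ p3⊥) ⅋ p3)
    [⊗]  ⊢ p3, ((p3 ⅋ p3⊥) ⊗ p3⊥)
      [⅋]  ⊢ (p3 ⅋ p3⊥)
        [Ax]  ⊢ p3, p3⊥
      [Ax]  ⊢ p3, p3⊥

Result: YES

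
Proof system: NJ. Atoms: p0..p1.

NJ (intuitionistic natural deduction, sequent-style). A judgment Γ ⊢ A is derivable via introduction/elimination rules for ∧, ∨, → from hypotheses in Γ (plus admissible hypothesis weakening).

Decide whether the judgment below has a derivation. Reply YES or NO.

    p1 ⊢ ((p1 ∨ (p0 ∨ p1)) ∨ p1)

Derivation trace:
[∨I₁] p1 ⊢ ((p1 ∨ (p0 ∨ p1)) ∨ p1)
  [∨I₂] p1 ⊢ (p1 ∨ (p0 ∨ p1))
    [∨I₂] p1 ⊢ (p0 ∨ p1)
      [Ax] p1 ⊢ p1

Result: YES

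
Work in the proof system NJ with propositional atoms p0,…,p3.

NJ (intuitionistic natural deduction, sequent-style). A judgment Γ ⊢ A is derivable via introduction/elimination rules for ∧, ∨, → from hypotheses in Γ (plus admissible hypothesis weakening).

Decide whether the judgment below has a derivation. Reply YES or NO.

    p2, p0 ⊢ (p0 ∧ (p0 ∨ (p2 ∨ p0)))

Proof tree:
[∧I] p2, p0 ⊢ (p0 ∧ (p0 ∨ (p2 ∨ p0)))
  [Ax] p0 ⊢ p0
  [∨I₂] p2 ⊢ (p0 ∨ (p2 ∨ p0))
    [∨I₁] p2 ⊢ (p2 ∨ p0)
      [Ax] p2 ⊢ p2

Result: YES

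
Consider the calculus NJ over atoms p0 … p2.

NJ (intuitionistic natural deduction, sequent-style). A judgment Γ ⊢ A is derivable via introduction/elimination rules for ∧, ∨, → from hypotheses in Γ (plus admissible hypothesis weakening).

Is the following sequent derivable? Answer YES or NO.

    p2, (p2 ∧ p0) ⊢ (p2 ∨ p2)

Derivation (root first):
[Wk] p2, (p2 ∧ p0) ⊢ (p2 ∨ p2)
  [∨I₁] p2 ⊢ (p2 ∨ p2)
    [Ax] p2 ⊢ p2

Result: YES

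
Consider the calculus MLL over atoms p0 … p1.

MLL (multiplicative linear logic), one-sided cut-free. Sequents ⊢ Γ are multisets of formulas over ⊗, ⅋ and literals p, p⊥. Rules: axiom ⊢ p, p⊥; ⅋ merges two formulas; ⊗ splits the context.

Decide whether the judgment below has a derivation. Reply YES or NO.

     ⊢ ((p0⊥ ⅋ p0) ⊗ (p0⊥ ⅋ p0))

Proof tree:
[⊗]  ⊢ ((p0⊥ ⅋ p0) ⊗ (p0⊥ ⅋ p0))
  [⅋]  ⊢ (p0⊥ ⅋ p0)
    [Ax]  ⊢ p0, p0⊥
  [⅋]  ⊢ (p0⊥ ⅋ p0)
    [Ax]  ⊢ p0, p0⊥

Result: YES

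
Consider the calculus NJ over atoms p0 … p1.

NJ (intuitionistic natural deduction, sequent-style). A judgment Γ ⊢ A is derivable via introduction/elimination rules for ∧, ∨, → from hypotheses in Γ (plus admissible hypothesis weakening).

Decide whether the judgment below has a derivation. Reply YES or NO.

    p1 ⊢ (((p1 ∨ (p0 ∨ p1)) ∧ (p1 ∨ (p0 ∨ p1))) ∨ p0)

Derivation trace:
[∨I₁] p1 ⊢ (((p1 ∨ (p0 ∨ p1)) ∧ (p1 ∨ (p0 ∨ p1))) ∨ p0)
  [∧I] p1 ⊢ ((p1 ∨ (p0 ∨ p1)) ∧ (p1 ∨ (p0 ∨ p1)))
    [∨I₂] p1 ⊢ (p1 ∨ (p0 ∨ p1))
      [∨I₂] p1 ⊢ (p0 ∨ p1)
        [Ax] p1 ⊢ p1
    [∨I₂] p1 ⊢ (p1 ∨ (p0 ∨ p1))
      [∨I₂] p1 ⊢ (p0 ∨ p1)
        [Ax] p1 ⊢ p1

Result: YES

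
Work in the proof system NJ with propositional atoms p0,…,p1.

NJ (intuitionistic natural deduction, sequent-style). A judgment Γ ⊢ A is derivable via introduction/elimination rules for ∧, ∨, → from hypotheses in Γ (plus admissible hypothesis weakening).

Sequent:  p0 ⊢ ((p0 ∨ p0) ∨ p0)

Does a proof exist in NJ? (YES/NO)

Derivation trace:
[∨I₁] p0 ⊢ ((p0 ∨ p0) ∨ p0)
  [∨I₁] p0 ⊢ (p0 ∨ p0)
    [Ax] p0 ⊢ p0

Result: YES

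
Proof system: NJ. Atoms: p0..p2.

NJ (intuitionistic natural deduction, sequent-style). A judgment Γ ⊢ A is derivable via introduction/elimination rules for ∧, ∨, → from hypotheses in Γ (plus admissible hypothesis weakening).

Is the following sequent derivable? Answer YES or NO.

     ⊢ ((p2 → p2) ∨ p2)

Proof tree:
[∨I₁]  ⊢ ((p2 → p2) ∨ p2)
  [→I]  ⊢ (p2 → p2)
    [Ax] p2 ⊢ p2

Result: YES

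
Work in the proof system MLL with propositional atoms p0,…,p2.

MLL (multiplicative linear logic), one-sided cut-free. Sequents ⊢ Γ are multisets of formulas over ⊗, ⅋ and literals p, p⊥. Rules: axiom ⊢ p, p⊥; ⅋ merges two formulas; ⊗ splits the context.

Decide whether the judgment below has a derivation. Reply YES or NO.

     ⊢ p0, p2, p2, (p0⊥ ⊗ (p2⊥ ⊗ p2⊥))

Derivation (root first):
[⊗]  ⊢ p0, p2, p2, (p0⊥ ⊗ (p2⊥ ⊗ p2⊥))
  [Ax]  ⊢ p0, p0⊥
  [⊗]  ⊢ p2, p2, (p2⊥ ⊗ p2⊥)
    [Ax]  ⊢ p2, p2⊥
    [Ax]  ⊢ p2, p2⊥

Result: YES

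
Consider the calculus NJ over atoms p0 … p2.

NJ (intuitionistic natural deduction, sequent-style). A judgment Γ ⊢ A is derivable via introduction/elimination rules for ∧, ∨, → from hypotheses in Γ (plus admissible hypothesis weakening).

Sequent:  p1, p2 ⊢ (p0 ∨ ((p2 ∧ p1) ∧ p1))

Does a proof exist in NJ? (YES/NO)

Derivation trace:
[∨I₂] p1, p2 ⊢ (p0 ∨ ((p2 ∧ p1) ∧ p1))
  [∧I] p1, p2 ⊢ ((p2 ∧ p1) ∧ p1)
    [∧I] p1, p2 ⊢ (p2 ∧ p1)
      [Ax] p2 ⊢ p2
      [Ax] p1 ⊢ p1
    [Ax] p1 ⊢ p1

Result: YES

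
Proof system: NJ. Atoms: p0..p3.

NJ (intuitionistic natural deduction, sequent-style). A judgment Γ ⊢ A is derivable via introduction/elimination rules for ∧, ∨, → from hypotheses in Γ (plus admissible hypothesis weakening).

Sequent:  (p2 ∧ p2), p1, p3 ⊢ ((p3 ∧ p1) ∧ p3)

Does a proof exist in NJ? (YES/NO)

Proof tree:
[∧I] (p2 ∧ p2), p1, p3 ⊢ ((p3 ∧ p1) ∧ p3)
  [Wk] p1, p3, (p2 ∧ p2) ⊢ (p3 ∧ p1)
    [∧I] p1, p3 ⊢ (p3 ∧ p1)
      [Ax] p3 ⊢ p3
      [Ax] p1 ⊢ p1
  [Ax] p3 ⊢ p3

Result: YES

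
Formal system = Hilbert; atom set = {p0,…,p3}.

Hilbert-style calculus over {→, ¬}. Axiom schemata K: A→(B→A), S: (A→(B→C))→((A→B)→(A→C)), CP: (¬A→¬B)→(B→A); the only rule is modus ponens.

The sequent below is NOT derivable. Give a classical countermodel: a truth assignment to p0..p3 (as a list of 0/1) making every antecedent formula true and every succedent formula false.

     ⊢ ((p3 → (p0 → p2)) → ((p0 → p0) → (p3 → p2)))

Enumerate valuations to refute Γ ⊢ Δ:
  v=0000: Γ:[] Δ:[((p3 → (p0 → p2)) → ((p0 → p0) → (p3 → p2)))=T] refutes=False
  v=0001: Γ:[] Δ:[((p3 → (p0 → p2)) → ((p0 → p0) → (p3 → p2)))=F] refutes=True  ← countermodel

Result: [0, 0, 0, 1]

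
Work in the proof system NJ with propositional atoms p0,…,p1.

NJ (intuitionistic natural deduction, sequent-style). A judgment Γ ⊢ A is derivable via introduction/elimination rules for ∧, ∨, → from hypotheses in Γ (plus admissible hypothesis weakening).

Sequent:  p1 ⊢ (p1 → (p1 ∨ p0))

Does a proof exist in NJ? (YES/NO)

Derivation trace:
[→I] p1 ⊢ (p1 → (p1 ∨ p0))
  [∨I₁] p1, p1 ⊢ (p1 ∨ p0)
    [Wk] p1, p1 ⊢ p1
      [Ax] p1 ⊢ p1

Result: YES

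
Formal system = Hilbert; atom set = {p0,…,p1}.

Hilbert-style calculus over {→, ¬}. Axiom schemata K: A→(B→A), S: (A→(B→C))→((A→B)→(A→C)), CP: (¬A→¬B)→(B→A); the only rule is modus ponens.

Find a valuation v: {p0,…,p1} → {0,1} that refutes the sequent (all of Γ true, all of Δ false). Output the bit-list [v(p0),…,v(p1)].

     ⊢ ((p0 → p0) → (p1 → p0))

Enumerate valuations to refute Γ ⊢ Δ:
  v=00: Γ:[] Δ:[((p0 → p0) → (p1 → p0))=T] refutes=False
  v=01: Γ:[] Δ:[((p0 → p0) → (p1 → p0))=F] refutes=True  ← countermodel

Result: [0, 1]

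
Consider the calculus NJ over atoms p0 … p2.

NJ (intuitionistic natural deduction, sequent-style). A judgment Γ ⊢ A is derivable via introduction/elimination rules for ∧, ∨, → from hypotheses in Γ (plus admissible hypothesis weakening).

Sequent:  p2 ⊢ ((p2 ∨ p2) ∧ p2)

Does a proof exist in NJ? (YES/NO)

Proof tree:
[∧I] p2 ⊢ ((p2 ∨ p2) ∧ p2)
  [∨I₁] p2 ⊢ (p2 ∨ p2)
    [Ax] p2 ⊢ p2
  [Ax] p2 ⊢ p2

Result: YES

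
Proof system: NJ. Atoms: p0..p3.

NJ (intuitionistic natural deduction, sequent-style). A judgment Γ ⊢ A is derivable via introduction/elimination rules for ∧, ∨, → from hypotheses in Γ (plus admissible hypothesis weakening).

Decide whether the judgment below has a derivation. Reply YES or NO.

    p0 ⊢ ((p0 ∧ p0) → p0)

Derivation (root first):
[→I] p0 ⊢ ((p0 ∧ p0) → p0)
  [Wk] p0, (p0 ∧ p0) ⊢ p0
    [Ax] p0 ⊢ p0

Result: YES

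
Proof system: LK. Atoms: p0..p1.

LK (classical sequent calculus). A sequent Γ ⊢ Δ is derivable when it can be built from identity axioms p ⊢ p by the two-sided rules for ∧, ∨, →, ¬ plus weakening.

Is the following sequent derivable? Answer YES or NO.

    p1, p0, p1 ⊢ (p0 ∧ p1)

Proof tree:
[WL] p1, p0, p1 ⊢ (p0 ∧ p1)
  [∧R] p1, p0 ⊢ (p0 ∧ p1)
    [Ax] p0 ⊢ p0
    [Ax] p1 ⊢ p1

Result: YES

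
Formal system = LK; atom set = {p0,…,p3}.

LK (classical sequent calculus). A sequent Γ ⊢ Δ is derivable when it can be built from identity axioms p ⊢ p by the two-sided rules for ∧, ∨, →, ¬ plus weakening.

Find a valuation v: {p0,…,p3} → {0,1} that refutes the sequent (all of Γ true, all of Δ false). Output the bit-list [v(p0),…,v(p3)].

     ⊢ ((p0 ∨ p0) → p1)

Enumerate valuations to refute Γ ⊢ Δ:
  v=0000: Γ:[] Δ:[((p0 ∨ p0) → p1)=T] refutes=False
  v=0001: Γ:[] Δ:[((p0 ∨ p0) → p1)=T] refutes=False
  v=0010: Γ:[] Δ:[((p0 ∨ p0) → p1)=T] refutes=False
  v=0011: Γ:[] Δ:[((p0 ∨ p0) → p1)=T] refutes=False
  v=0100: Γ:[] Δ:[((p0 ∨ p0) → p1)=T] refutes=False
  v=0101: Γ:[] Δ:[((p0 ∨ p0) → p1)=T] refutes=False
  v=0110: Γ:[] Δ:[((p0 ∨ p0) → p1)=T] refutes=False
  v=0111: Γ:[] Δ:[((p0 ∨ p0) → p1)=T] refutes=False
  v=1000: Γ:[] Δ:[((p0 ∨ p0) → p1)=F] refutes=True  ← countermodel

Result: [1, 0, 0, 0]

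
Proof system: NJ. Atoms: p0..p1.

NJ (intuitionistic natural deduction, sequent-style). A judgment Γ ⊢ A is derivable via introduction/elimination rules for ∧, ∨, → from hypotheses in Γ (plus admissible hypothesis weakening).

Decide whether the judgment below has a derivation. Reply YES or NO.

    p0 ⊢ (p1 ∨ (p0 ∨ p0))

Derivation trace:
[∨I₂] p0 ⊢ (p1 ∨ (p0 ∨ p0))
  [∨I₂] p0 ⊢ (p0 ∨ p0)
    [Ax] p0 ⊢ p0

Result: YES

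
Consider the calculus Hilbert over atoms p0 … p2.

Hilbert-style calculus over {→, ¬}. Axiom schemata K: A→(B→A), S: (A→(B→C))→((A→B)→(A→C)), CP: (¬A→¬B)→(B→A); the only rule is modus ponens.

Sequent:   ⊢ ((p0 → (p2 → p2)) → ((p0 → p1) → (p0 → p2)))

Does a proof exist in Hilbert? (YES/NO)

Search for a countermodel by truth-table:
  v=000: Γ:[] Δ:[((p0 → (p2 → p2)) → ((p0 → p1) → (p0 → p2)))=T] refutes=False
  v=001: Γ:[] Δ:[((p0 → (p2 → p2)) → ((p0 → p1) → (p0 → p2)))=T] refutes=False
  v=010: Γ:[] Δ:[((p0 → (p2 → p2)) → ((p0 → p1) → (p0 → p2)))=T] refutes=False
  v=011: Γ:[] Δ:[((p0 → (p2 → p2)) → ((p0 → p1) → (p0 → p2)))=T] refutes=False
  v=100: Γ:[] Δ:[((p0 → (p2 → p2)) → ((p0 → p1) → (p0 → p2)))=T] refutes=False
  v=101: Γ:[] Δ:[((p0 → (p2 → p2)) → ((p0 → p1) → (p0 → p2)))=T] refutes=False
  v=110: Γ:[] Δ:[((p0 → (p2 → p2)) → ((p0 → p1) → (p0 → p2)))=F] refutes=True  ← countermodel

Result: NO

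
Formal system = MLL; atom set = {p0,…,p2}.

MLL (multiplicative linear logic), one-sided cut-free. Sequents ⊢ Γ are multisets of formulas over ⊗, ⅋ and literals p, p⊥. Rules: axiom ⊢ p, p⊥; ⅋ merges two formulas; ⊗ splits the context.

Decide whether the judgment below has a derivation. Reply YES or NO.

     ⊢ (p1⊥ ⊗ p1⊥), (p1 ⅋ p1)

Proof tree:
[⅋]  ⊢ (p1⊥ ⊗ p1⊥), (p1 ⅋ p1)
  [⊗]  ⊢ p1, p1, (p1⊥ ⊗ p1⊥)
    [Ax]  ⊢ p1, p1⊥
    [Ax]  ⊢ p1, p1⊥

Result: YES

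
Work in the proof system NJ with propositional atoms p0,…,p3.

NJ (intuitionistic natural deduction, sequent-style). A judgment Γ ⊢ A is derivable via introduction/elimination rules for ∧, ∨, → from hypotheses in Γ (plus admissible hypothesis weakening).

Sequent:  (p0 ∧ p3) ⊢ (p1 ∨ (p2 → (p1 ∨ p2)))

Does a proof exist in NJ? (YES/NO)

Proof tree:
[∨I₂] (p0 ∧ p3) ⊢ (p1 ∨ (p2 → (p1 ∨ p2)))
  [Wk] (p0 ∧ p3) ⊢ (p2 → (p1 ∨ p2))
    [→I]  ⊢ (p2 → (p1 ∨ p2))
      [∨I₂] p2 ⊢ (p1 ∨ p2)
        [Ax] p2 ⊢ p2

Result: YES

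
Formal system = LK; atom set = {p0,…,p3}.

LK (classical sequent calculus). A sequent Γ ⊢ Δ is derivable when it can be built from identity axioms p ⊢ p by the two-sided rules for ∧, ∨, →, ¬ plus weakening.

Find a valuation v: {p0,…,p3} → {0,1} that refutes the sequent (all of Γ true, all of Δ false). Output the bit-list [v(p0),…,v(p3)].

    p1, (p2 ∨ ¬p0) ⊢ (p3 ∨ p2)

Truth-table refutation:
  v=0000: Γ:[p1=F, (p2 ∨ ¬p0)=T] Δ:[(p3 ∨ p2)=F] refutes=False
  v=0001: Γ:[p1=F, (p2 ∨ ¬p0)=T] Δ:[(p3 ∨ p2)=T] refutes=False
  v=0010: Γ:[p1=F, (p2 ∨ ¬p0)=T] Δ:[(p3 ∨ p2)=T] refutes=False
  v=0011: Γ:[p1=F, (p2 ∨ ¬p0)=T] Δ:[(p3 ∨ p2)=T] refutes=False
  v=0100: Γ:[p1=T, (p2 ∨ ¬p0)=T] Δ:[(p3 ∨ p2)=F] refutes=True  ← countermodel

Result: [0, 1, 0, 0]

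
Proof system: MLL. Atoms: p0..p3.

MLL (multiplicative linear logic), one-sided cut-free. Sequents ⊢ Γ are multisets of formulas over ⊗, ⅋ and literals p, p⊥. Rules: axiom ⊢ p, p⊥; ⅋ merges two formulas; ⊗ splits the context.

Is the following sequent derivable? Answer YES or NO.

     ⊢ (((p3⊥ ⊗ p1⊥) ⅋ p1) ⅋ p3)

Derivation (root first):
[⅋]  ⊢ (((p3⊥ ⊗ p1⊥) ⅋ p1) ⅋ p3)
  [⅋]  ⊢ p3, ((p3⊥ ⊗ p1⊥) ⅋ p1)
    [⊗]  ⊢ p3, p1, (p3⊥ ⊗ p1⊥)
      [Ax]  ⊢ p3, p3⊥
      [Ax]  ⊢ p1, p1⊥

Result: YES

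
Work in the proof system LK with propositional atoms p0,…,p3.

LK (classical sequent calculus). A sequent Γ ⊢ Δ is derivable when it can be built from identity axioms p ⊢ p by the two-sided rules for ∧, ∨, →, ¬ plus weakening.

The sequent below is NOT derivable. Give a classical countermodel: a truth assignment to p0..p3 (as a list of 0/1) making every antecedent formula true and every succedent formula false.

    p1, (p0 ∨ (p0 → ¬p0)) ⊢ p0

Enumerate valuations to refute Γ ⊢ Δ:
  v=0000: Γ:[p1=F, (p0 ∨ (p0 → ¬p0))=T] Δ:[p0=F] refutes=False
  v=0001: Γ:[p1=F, (p0 ∨ (p0 → ¬p0))=T] Δ:[p0=F] refutes=False
  v=0010: Γ:[p1=F, (p0 ∨ (p0 → ¬p0))=T] Δ:[p0=F] refutes=False
  v=0011: Γ:[p1=F, (p0 ∨ (p0 → ¬p0))=T] Δ:[p0=F] refutes=False
  v=0100: Γ:[p1=T, (p0 ∨ (p0 → ¬p0))=T] Δ:[p0=F] refutes=True  ← countermodel

Result: [0, 1, 0, 0]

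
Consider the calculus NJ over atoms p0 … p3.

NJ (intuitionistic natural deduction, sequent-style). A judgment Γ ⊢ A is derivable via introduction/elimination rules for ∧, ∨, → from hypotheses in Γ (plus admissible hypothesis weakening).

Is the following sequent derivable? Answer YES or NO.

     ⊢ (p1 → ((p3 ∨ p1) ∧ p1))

Derivation trace:
[→I]  ⊢ (p1 → ((p3 ∨ p1) ∧ p1))
  [∧I] p1 ⊢ ((p3 ∨ p1) ∧ p1)
    [∨I₂] p1 ⊢ (p3 ∨ p1)
      [Ax] p1 ⊢ p1
    [Ax] p1 ⊢ p1

Result: YES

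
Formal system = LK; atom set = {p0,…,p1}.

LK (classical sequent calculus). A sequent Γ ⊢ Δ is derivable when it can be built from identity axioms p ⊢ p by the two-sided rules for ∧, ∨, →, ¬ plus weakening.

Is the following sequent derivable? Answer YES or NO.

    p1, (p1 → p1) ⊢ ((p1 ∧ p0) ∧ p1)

Truth-table refutation:
  v=00: Γ:[p1=F, (p1 → p1)=T] Δ:[((p1 ∧ p0) ∧ p1)=F] refutes=False
  v=01: Γ:[p1=T, (p1 → p1)=T] Δ:[((p1 ∧ p0) ∧ p1)=F] refutes=True  ← countermodel

Result: NO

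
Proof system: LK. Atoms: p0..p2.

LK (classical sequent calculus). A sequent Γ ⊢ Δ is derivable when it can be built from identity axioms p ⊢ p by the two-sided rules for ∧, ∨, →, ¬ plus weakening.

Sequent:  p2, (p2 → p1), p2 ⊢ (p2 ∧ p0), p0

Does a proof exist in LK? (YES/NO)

Truth-table refutation:
  v=000: Γ:[p2=F, (p2 → p1)=T, p2=F] Δ:[(p2 ∧ p0)=F, p0=F] refutes=False
  v=001: Γ:[p2=T, (p2 → p1)=F, p2=T] Δ:[(p2 ∧ p0)=F, p0=F] refutes=False
  v=010: Γ:[p2=F, (p2 → p1)=T, p2=F] Δ:[(p2 ∧ p0)=F, p0=F] refutes=False
  v=011: Γ:[p2=T, (p2 → p1)=T, p2=T] Δ:[(p2 ∧ p0)=F, p0=F] refutes=True  ← countermodel

Result: NO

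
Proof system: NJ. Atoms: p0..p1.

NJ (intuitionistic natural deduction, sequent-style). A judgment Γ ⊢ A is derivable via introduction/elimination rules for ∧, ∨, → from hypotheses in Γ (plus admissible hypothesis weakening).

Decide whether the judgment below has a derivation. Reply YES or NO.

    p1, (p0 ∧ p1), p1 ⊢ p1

Derivation trace:
[Wk] p1, (p0 ∧ p1), p1 ⊢ p1
  [Wk] p1, (p0 ∧ p1) ⊢ p1
    [Ax] p1 ⊢ p1

Result: YES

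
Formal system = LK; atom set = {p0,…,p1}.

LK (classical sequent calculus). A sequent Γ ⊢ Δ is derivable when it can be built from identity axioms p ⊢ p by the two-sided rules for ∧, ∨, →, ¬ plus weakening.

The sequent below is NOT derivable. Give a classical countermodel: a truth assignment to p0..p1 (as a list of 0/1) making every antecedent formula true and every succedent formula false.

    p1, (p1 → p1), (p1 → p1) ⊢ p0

Truth-table refutation:
  v=00: Γ:[p1=F, (p1 → p1)=T, (p1 → p1)=T] Δ:[p0=F] refutes=False
  v=01: Γ:[p1=T, (p1 → p1)=T, (p1 → p1)=T] Δ:[p0=F] refutes=True  ← countermodel

Result: [0, 1]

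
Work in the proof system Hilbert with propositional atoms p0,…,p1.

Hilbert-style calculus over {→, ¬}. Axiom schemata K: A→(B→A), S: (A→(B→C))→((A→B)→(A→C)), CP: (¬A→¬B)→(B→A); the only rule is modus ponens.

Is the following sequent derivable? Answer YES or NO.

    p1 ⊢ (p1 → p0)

Search for a countermodel by truth-table:
  v=00: Γ:[p1=F] Δ:[(p1 → p0)=T] refutes=False
  v=01: Γ:[p1=T] Δ:[(p1 → p0)=F] refutes=True  ← countermodel

Result: NO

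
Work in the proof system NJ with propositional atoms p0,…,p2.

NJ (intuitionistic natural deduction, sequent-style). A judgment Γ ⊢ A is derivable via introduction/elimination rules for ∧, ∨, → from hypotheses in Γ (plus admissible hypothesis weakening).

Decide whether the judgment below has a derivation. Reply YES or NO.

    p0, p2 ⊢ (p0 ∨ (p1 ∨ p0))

Proof tree:
[∨I₂] p0, p2 ⊢ (p0 ∨ (p1 ∨ p0))
  [∨I₂] p0, p2 ⊢ (p1 ∨ p0)
    [Wk] p0, p2 ⊢ p0
      [Ax] p0 ⊢ p0

Result: YES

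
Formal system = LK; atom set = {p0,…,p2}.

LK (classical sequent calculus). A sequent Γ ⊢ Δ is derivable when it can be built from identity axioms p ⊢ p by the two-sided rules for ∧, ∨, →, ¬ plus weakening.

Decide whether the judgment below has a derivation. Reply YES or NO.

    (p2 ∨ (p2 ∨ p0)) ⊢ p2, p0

Proof tree:
[∨L] (p2 ∨ (p2 ∨ p0)) ⊢ p2, p0
  [Ax] p2 ⊢ p2
  [∨L] (p2 ∨ p0) ⊢ p2, p0
    [Ax] p2 ⊢ p2
    [Ax] p0 ⊢ p0

Result: YES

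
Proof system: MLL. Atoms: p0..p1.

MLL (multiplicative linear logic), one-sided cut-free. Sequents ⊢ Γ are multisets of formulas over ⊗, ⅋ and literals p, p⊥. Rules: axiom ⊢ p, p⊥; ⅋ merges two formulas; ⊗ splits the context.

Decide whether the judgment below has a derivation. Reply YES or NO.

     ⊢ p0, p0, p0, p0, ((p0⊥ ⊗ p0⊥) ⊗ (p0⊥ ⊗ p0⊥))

Derivation (root first):
[⊗]  ⊢ p0, p0, p0, p0, ((p0⊥ ⊗ p0⊥) ⊗ (p0⊥ ⊗ p0⊥))
  [⊗]  ⊢ p0, p0, (p0⊥ ⊗ p0⊥)
    [Ax]  ⊢ p0, p0⊥
    [Ax]  ⊢ p0, p0⊥
  [⊗]  ⊢ p0, p0, (p0⊥ ⊗ p0⊥)
    [Ax]  ⊢ p0, p0⊥
    [Ax]  ⊢ p0, p0⊥

Result: YES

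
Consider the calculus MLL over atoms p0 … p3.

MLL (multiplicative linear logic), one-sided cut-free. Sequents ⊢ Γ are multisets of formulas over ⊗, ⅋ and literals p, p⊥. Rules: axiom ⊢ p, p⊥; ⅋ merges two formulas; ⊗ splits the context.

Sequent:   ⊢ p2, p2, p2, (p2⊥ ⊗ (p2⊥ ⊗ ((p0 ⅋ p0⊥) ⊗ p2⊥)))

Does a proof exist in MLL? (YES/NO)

Proof tree:
[⊗]  ⊢ p2, p2, p2, (p2⊥ ⊗ (p2⊥ ⊗ ((p0 ⅋ p0⊥) ⊗ p2⊥)))
  [Ax]  ⊢ p2, p2⊥
  [⊗]  ⊢ p2, p2, (p2⊥ ⊗ ((p0 ⅋ p0⊥) ⊗ p2⊥))
    [Ax]  ⊢ p2, p2⊥
    [⊗]  ⊢ p2, ((p0 ⅋ p0⊥) ⊗ p2⊥)
      [⅋]  ⊢ (p0 ⅋ p0⊥)
        [Ax]  ⊢ p0, p0⊥
      [Ax]  ⊢ p2, p2⊥

Result: YES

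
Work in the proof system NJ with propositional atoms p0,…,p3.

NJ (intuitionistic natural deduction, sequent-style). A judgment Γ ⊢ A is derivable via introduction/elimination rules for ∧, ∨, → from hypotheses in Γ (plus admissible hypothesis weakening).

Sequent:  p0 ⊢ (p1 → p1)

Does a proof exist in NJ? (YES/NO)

Derivation (root first):
[Wk] p0 ⊢ (p1 → p1)
  [→I]  ⊢ (p1 → p1)
    [Ax] p1 ⊢ p1

Result: YES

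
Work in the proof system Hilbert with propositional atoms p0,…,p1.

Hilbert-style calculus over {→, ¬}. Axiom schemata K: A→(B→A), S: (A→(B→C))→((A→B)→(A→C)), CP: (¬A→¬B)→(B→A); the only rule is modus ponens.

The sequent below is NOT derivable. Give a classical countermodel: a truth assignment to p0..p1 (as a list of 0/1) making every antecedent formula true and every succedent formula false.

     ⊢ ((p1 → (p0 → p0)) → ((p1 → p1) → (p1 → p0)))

Enumerate valuations to refute Γ ⊢ Δ:
  v=00: Γ:[] Δ:[((p1 → (p0 → p0)) → ((p1 → p1) → (p1 → p0)))=T] refutes=False
  v=01: Γ:[] Δ:[((p1 → (p0 → p0)) → ((p1 → p1) → (p1 → p0)))=F] refutes=True  ← countermodel

Result: [0, 1]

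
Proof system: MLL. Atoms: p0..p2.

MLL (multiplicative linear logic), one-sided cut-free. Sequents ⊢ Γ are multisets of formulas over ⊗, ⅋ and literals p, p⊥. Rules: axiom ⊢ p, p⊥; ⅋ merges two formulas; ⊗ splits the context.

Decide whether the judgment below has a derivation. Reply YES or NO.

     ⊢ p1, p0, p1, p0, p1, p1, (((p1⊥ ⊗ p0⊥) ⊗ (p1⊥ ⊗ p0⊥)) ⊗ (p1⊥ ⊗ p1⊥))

Proof tree:
[⊗]  ⊢ p1, p0, p1, p0, p1, p1, (((p1⊥ ⊗ p0⊥) ⊗ (p1⊥ ⊗ p0⊥)) ⊗ (p1⊥ ⊗ p1⊥))
  [⊗]  ⊢ p1, p0, p1, p0, ((p1⊥ ⊗ p0⊥) ⊗ (p1⊥ ⊗ p0⊥))
    [⊗]  ⊢ p1, p0, (p1⊥ ⊗ p0⊥)
      [Ax]  ⊢ p1, p1⊥
      [Ax]  ⊢ p0, p0⊥
    [⊗]  ⊢ p1, p0, (p1⊥ ⊗ p0⊥)
      [Ax]  ⊢ p1, p1⊥
      [Ax]  ⊢ p0, p0⊥
  [⊗]  ⊢ p1, p1, (p1⊥ ⊗ p1⊥)
    [Ax]  ⊢ p1, p1⊥
    [Ax]  ⊢ p1, p1⊥

Result: YES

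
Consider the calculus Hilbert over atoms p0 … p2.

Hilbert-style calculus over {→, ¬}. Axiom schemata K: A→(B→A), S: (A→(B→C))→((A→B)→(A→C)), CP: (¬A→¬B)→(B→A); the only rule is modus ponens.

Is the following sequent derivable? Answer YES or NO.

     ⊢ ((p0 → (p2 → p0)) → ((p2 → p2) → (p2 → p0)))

Truth-table refutation:
  v=000: Γ:[] Δ:[((p0 → (p2 → p0)) → ((p2 → p2) → (p2 → p0)))=T] refutes=False
  v=001: Γ:[] Δ:[((p0 → (p2 → p0)) → ((p2 → p2) → (p2 → p0)))=F] refutes=True  ← countermodel

Result: NO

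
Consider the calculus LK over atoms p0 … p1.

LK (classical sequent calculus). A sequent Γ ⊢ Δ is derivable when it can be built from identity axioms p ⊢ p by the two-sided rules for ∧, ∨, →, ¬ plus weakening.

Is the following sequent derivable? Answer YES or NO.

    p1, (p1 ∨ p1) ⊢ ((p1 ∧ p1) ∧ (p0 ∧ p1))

Enumerate valuations to refute Γ ⊢ Δ:
  v=00: Γ:[p1=F, (p1 ∨ p1)=F] Δ:[((p1 ∧ p1) ∧ (p0 ∧ p1))=F] refutes=False
  v=01: Γ:[p1=T, (p1 ∨ p1)=T] Δ:[((p1 ∧ p1) ∧ (p0 ∧ p1))=F] refutes=True  ← countermodel

Result: NO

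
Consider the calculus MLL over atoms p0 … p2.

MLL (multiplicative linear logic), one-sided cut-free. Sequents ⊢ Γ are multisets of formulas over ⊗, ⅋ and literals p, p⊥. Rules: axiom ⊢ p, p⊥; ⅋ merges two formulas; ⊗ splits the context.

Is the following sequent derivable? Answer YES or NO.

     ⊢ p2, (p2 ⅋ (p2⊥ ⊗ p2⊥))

Proof tree:
[⅋]  ⊢ p2, (p2 ⅋ (p2⊥ ⊗ p2⊥))
  [⊗]  ⊢ p2, p2, (p2⊥ ⊗ p2⊥)
    [Ax]  ⊢ p2, p2⊥
    [Ax]  ⊢ p2, p2⊥

Result: YES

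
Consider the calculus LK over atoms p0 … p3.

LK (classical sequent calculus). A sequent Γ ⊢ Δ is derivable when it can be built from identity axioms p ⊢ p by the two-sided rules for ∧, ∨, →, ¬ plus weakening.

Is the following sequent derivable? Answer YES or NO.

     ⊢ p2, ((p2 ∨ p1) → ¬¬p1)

Derivation trace:
[→R]  ⊢ p2, ((p2 ∨ p1) → ¬¬p1)
  [¬R] (p2 ∨ p1) ⊢ p2, ¬¬p1
    [¬L] (p2 ∨ p1), ¬p1 ⊢ p2
      [∨L] (p2 ∨ p1) ⊢ p1, p2
        [Ax] p2 ⊢ p2
        [Ax] p1 ⊢ p1

Result: YES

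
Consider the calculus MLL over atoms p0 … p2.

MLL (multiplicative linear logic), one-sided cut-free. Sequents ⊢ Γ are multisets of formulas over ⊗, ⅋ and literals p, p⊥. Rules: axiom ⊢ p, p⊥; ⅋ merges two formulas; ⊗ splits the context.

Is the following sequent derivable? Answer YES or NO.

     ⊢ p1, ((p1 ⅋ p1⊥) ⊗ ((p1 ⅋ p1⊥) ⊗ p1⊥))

Derivation (root first):
[⊗]  ⊢ p1, ((p1 ⅋ p1⊥) ⊗ ((p1 ⅋ p1⊥) ⊗ p1⊥))
  [⅋]  ⊢ (p1 ⅋ p1⊥)
    [Ax]  ⊢ p1, p1⊥
  [⊗]  ⊢ p1, ((p1 ⅋ p1⊥) ⊗ p1⊥)
    [⅋]  ⊢ (p1 ⅋ p1⊥)
      [Ax]  ⊢ p1, p1⊥
    [Ax]  ⊢ p1, p1⊥

Result: YES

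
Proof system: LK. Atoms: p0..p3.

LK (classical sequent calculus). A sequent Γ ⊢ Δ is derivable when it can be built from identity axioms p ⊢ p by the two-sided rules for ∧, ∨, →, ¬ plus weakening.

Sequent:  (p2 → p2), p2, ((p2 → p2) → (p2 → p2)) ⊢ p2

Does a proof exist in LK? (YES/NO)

Proof tree:
[→L] (p2 → p2), p2, ((p2 → p2) → (p2 → p2)) ⊢ p2
  [→R] (p2 → p2) ⊢ (p2 → p2)
    [→L] p2, (p2 → p2) ⊢ p2
      [Ax] p2 ⊢ p2
      [Ax] p2 ⊢ p2
  [→L] p2, (p2 → p2) ⊢ p2
    [Ax] p2 ⊢ p2
    [Ax] p2 ⊢ p2

Result: YES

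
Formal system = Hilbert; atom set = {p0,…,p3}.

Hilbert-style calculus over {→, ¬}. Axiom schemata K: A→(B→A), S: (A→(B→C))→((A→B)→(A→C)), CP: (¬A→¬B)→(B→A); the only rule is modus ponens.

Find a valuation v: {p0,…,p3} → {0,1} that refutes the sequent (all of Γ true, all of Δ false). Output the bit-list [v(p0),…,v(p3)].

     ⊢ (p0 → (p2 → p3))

Enumerate valuations to refute Γ ⊢ Δ:
  v=0000: Γ:[] Δ:[(p0 → (p2 → p3))=T] refutes=False
  v=0001: Γ:[] Δ:[(p0 → (p2 → p3))=T] refutes=False
  v=0010: Γ:[] Δ:[(p0 → (p2 → p3))=T] refutes=False
  v=0011: Γ:[] Δ:[(p0 → (p2 → p3))=T] refutes=False
  v=0100: Γ:[] Δ:[(p0 → (p2 → p3))=T] refutes=False
  v=0101: Γ:[] Δ:[(p0 → (p2 → p3))=T] refutes=False
  v=0110: Γ:[] Δ:[(p0 → (p2 → p3))=T] refutes=False
  v=0111: Γ:[] Δ:[(p0 → (p2 → p3))=T] refutes=False
  v=1000: Γ:[] Δ:[(p0 → (p2 → p3))=T] refutes=False
  v=1001: Γ:[] Δ:[(p0 → (p2 → p3))=T] refutes=False
  v=1010: Γ:[] Δ:[(p0 → (p2 → p3))=F] refutes=True  ← countermodel

Result: [1, 0, 1, 0]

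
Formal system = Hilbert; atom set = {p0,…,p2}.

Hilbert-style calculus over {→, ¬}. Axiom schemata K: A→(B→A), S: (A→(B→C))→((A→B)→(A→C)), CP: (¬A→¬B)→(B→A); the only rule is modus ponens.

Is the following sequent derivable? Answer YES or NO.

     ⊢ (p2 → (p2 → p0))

Search for a countermodel by truth-table:
  v=000: Γ:[] Δ:[(p2 → (p2 → p0))=T] refutes=False
  v=001: Γ:[] Δ:[(p2 → (p2 → p0))=F] refutes=True  ← countermodel

Result: NO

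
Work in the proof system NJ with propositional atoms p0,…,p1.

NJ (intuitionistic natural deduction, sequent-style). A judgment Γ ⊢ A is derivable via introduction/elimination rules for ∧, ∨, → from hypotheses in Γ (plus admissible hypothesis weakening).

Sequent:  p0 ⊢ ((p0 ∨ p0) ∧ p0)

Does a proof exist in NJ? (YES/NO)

Derivation trace:
[∧I] p0 ⊢ ((p0 ∨ p0) ∧ p0)
  [∨I₁] p0 ⊢ (p0 ∨ p0)
    [Ax] p0 ⊢ p0
  [Ax] p0 ⊢ p0

Result: YES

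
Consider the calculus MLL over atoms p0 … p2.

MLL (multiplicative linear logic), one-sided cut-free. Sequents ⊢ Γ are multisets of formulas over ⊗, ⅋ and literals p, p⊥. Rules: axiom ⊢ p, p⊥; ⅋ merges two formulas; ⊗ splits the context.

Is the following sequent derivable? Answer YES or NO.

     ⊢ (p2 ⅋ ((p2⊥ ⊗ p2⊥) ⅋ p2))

Derivation (root first):
[⅋]  ⊢ (p2 ⅋ ((p2⊥ ⊗ p2⊥) ⅋ p2))
  [⅋]  ⊢ p2, ((p2⊥ ⊗ p2⊥) ⅋ p2)
    [⊗]  ⊢ p2, p2, (p2⊥ ⊗ p2⊥)
      [Ax]  ⊢ p2, p2⊥
      [Ax]  ⊢ p2, p2⊥

Result: YES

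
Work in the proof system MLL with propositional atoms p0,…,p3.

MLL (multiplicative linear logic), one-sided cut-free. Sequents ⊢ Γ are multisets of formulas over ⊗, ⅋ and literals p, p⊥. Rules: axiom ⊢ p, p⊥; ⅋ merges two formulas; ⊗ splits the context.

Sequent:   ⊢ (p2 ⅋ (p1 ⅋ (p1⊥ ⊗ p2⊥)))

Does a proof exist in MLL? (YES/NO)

Derivation trace:
[⅋]  ⊢ (p2 ⅋ (p1 ⅋ (p1⊥ ⊗ p2⊥)))
  [⅋]  ⊢ p2, (p1 ⅋ (p1⊥ ⊗ p2⊥))
    [⊗]  ⊢ p1, p2, (p1⊥ ⊗ p2⊥)
      [Ax]  ⊢ p1, p1⊥
      [Ax]  ⊢ p2, p2⊥

Result: YES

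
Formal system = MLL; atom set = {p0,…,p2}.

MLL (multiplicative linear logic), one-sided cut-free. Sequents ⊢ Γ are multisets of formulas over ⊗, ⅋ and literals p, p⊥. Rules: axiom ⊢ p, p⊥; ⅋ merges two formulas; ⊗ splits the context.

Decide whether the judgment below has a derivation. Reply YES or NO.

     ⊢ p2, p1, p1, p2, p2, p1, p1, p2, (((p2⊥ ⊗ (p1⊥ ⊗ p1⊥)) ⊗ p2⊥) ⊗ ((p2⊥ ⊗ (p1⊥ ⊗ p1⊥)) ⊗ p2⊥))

Derivation (root first):
[⊗]  ⊢ p2, p1, p1, p2, p2, p1, p1, p2, (((p2⊥ ⊗ (p1⊥ ⊗ p1⊥)) ⊗ p2⊥) ⊗ ((p2⊥ ⊗ (p1⊥ ⊗ p1⊥)) ⊗ p2⊥))
  [⊗]  ⊢ p2, p1, p1, p2, ((p2⊥ ⊗ (p1⊥ ⊗ p1⊥)) ⊗ p2⊥)
    [⊗]  ⊢ p2, p1, p1, (p2⊥ ⊗ (p1⊥ ⊗ p1⊥))
      [Ax]  ⊢ p2, p2⊥
      [⊗]  ⊢ p1, p1, (p1⊥ ⊗ p1⊥)
        [Ax]  ⊢ p1, p1⊥
        [Ax]  ⊢ p1, p1⊥
    [Ax]  ⊢ p2, p2⊥
  [⊗]  ⊢ p2, p1, p1, p2, ((p2⊥ ⊗ (p1⊥ ⊗ p1⊥)) ⊗ p2⊥)
    [⊗]  ⊢ p2, p1, p1, (p2⊥ ⊗ (p1⊥ ⊗ p1⊥))
      [Ax]  ⊢ p2, p2⊥
      [⊗]  ⊢ p1, p1, (p1⊥ ⊗ p1⊥)
        [Ax]  ⊢ p1, p1⊥
        [Ax]  ⊢ p1, p1⊥
    [Ax]  ⊢ p2, p2⊥

Result: YES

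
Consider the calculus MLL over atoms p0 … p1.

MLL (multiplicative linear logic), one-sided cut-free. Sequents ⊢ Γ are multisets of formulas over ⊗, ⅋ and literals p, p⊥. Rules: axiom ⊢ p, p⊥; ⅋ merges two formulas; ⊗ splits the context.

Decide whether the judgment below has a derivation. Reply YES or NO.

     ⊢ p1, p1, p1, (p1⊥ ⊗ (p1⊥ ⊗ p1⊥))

Derivation trace:
[⊗]  ⊢ p1, p1, p1, (p1⊥ ⊗ (p1⊥ ⊗ p1⊥))
  [Ax]  ⊢ p1, p1⊥
  [⊗]  ⊢ p1, p1, (p1⊥ ⊗ p1⊥)
    [Ax]  ⊢ p1, p1⊥
    [Ax]  ⊢ p1, p1⊥

Result: YES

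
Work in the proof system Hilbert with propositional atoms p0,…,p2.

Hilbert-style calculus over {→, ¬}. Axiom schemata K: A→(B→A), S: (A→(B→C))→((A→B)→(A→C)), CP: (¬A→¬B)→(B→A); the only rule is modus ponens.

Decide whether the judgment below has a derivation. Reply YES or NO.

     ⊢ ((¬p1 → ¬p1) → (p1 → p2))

Enumerate valuations to refute Γ ⊢ Δ:
  v=000: Γ:[] Δ:[((¬p1 → ¬p1) → (p1 → p2))=T] refutes=False
  v=001: Γ:[] Δ:[((¬p1 → ¬p1) → (p1 → p2))=T] refutes=False
  v=010: Γ:[] Δ:[((¬p1 → ¬p1) → (p1 → p2))=F] refutes=True  ← countermodel

Result: NO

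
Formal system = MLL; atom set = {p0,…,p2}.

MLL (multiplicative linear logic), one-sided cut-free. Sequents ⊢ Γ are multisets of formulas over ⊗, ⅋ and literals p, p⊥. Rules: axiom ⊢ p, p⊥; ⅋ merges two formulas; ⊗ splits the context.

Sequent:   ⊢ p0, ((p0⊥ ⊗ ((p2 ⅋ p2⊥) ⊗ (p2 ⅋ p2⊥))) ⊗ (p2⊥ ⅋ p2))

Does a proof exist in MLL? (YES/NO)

Derivation (root first):
[⊗]  ⊢ p0, ((p0⊥ ⊗ ((p2 ⅋ p2⊥) ⊗ (p2 ⅋ p2⊥))) ⊗ (p2⊥ ⅋ p2))
  [⊗]  ⊢ p0, (p0⊥ ⊗ ((p2 ⅋ p2⊥) ⊗ (p2 ⅋ p2⊥)))
    [Ax]  ⊢ p0, p0⊥
    [⊗]  ⊢ ((p2 ⅋ p2⊥) ⊗ (p2 ⅋ p2⊥))
      [⅋]  ⊢ (p2 ⅋ p2⊥)
        [Ax]  ⊢ p2, p2⊥
      [⅋]  ⊢ (p2 ⅋ p2⊥)
        [Ax]  ⊢ p2, p2⊥
  [⅋]  ⊢ (p2⊥ ⅋ p2)
    [Ax]  ⊢ p2, p2⊥

Result: YES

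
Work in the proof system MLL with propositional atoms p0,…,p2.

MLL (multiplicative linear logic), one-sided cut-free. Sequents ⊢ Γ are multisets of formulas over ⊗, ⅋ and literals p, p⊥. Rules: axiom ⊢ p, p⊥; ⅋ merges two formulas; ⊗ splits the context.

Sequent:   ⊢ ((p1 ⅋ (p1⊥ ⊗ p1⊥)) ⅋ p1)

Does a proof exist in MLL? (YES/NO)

Proof tree:
[⅋]  ⊢ ((p1 ⅋ (p1⊥ ⊗ p1⊥)) ⅋ p1)
  [⅋]  ⊢ p1, (p1 ⅋ (p1⊥ ⊗ p1⊥))
    [⊗]  ⊢ p1, p1, (p1⊥ ⊗ p1⊥)
      [Ax]  ⊢ p1, p1⊥
      [Ax]  ⊢ p1, p1⊥

Result: YES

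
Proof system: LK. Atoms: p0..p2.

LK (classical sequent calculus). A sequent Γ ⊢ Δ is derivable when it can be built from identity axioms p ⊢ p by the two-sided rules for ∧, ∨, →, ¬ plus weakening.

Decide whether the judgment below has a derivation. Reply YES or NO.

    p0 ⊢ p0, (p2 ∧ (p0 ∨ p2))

Derivation (root first):
[∧R] p0 ⊢ p0, (p2 ∧ (p0 ∨ p2))
  [WR] p0 ⊢ p0, p2
    [Ax] p0 ⊢ p0
  [∨R] p0 ⊢ (p0 ∨ p2)
    [WR] p0 ⊢ p0, p2
      [Ax] p0 ⊢ p0

Result: YES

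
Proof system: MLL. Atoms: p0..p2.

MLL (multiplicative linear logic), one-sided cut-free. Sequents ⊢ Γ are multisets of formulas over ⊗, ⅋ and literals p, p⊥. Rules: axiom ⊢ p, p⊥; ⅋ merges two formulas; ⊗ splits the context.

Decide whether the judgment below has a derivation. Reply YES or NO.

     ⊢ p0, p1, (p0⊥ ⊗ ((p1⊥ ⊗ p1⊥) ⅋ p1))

Proof tree:
[⊗]  ⊢ p0, p1, (p0⊥ ⊗ ((p1⊥ ⊗ p1⊥) ⅋ p1))
  [Ax]  ⊢ p0, p0⊥
  [⅋]  ⊢ p1, ((p1⊥ ⊗ p1⊥) ⅋ p1)
    [⊗]  ⊢ p1, p1, (p1⊥ ⊗ p1⊥)
      [Ax]  ⊢ p1, p1⊥
      [Ax]  ⊢ p1, p1⊥

Result: YES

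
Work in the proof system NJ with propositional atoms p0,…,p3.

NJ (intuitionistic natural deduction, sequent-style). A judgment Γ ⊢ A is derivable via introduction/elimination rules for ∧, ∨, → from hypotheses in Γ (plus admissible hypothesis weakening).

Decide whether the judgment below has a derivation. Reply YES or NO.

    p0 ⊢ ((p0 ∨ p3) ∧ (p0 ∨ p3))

Proof tree:
[∧I] p0 ⊢ ((p0 ∨ p3) ∧ (p0 ∨ p3))
  [∨I₁] p0 ⊢ (p0 ∨ p3)
    [Ax] p0 ⊢ p0
  [∨I₁] p0 ⊢ (p0 ∨ p3)
    [Ax] p0 ⊢ p0

Result: YES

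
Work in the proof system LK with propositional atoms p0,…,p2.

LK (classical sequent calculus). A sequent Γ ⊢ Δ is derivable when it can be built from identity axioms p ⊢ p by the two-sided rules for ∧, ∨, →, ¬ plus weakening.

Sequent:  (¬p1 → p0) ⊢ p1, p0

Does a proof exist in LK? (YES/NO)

Proof tree:
[→L] (¬p1 → p0) ⊢ p1, p0
  [¬R]  ⊢ p1, p1, ¬p1
    [WR] p1 ⊢ p1, p1
      [Ax] p1 ⊢ p1
  [Ax] p0 ⊢ p0

Result: YES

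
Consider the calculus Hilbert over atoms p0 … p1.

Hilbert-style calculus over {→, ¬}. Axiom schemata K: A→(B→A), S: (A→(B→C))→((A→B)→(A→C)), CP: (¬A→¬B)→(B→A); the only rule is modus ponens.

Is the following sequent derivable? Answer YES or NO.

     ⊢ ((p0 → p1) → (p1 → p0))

Search for a countermodel by truth-table:
  v=00: Γ:[] Δ:[((p0 → p1) → (p1 → p0))=T] refutes=False
  v=01: Γ:[] Δ:[((p0 → p1) → (p1 → p0))=F] refutes=True  ← countermodel

Result: NO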